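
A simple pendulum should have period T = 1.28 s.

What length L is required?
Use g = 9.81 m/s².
T = 2π√(L/g) → L = g(T/2π)² = 9.81×(1.28/2π)² = 0.4071 m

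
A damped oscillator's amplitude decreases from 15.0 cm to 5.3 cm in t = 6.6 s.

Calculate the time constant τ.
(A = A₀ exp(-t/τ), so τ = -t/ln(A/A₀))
A/A₀ = 5.3/15.0 = 0.3533; ln(A/A₀) = -1.04
τ = −t/ln(A/A₀) = −6.6/-1.04 = 6.344 s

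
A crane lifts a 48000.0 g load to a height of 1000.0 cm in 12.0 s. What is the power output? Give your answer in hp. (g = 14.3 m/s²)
W = mgh = 48×14.3×10 = 6864 J
P = W/t = 6864/12 = 572 W = 0.7671 hp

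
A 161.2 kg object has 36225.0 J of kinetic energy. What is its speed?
KE = ½mv² → v = √(2KE/m) = √(2×36225.0/161.2) = 21.2 m/s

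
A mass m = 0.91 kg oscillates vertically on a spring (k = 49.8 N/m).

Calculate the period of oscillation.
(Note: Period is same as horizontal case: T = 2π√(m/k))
T = 2π√(m/k) = 2π√(0.91/49.8) = 0.8493 s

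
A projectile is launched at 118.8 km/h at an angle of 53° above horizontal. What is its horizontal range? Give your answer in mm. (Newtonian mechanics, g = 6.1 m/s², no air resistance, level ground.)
R = v₀² sin(2θ) / g (with unit conversion) = 171600.0 mm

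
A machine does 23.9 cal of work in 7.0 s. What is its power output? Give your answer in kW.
P = W/t = 100 J / 7 s = 14.29 W = 0.01429 kW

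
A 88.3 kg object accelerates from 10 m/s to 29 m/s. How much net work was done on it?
W_net = ΔKE = ½m(v₂² − v₁²) = ½×88.3×(29² − 10²) = 32715.15 J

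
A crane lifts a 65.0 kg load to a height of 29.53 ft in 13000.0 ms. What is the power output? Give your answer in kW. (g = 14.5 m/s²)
W = mgh = 65×14.5×9.001 = 8483 J
P = W/t = 8483/13 = 652.6 W = 0.6526 kW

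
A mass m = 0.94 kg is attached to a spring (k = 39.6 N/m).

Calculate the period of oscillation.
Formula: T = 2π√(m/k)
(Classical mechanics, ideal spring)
T = 2π√(m/k) = 2π√(0.94/39.6) = 0.968 s; f = 1/T = 1.033 Hz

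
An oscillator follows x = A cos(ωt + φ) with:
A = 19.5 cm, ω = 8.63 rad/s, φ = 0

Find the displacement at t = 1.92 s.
x = A cos(ωt + φ) = 19.5×cos(8.63×1.92 + 0) = -12.7 cm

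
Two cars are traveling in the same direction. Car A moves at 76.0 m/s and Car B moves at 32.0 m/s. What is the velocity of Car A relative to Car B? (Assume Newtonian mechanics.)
v_rel = v_A - v_B = 76.0 - 32.0 = 44.0 m/s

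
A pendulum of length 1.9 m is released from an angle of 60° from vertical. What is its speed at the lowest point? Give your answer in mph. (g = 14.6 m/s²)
h = L(1 − cosθ) = 1.9×(1 − cos60°) = 0.95 m
v = √(2gh) = √(2×14.6×0.95) = 5.267 m/s = 11.78 mph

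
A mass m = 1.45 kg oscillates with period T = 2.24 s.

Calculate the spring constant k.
T = 2π√(m/k) → k = m(2π/T)² = 1.45×(2π/2.24)² = 11.41 N/m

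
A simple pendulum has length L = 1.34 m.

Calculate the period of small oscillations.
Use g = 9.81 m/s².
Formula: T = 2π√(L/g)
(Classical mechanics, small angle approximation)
T = 2π√(L/g) = 2π√(1.34/9.81) = 2.322 s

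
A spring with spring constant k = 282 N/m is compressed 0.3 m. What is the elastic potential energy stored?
PE = ½kx² = ½×282×0.3² = 12.69 J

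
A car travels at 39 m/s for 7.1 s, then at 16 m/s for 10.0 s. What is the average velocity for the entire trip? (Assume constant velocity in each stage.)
d₁ = v₁t₁ = 39 × 7.1 = 276.9 m
d₂ = v₂t₂ = 16 × 10.0 = 160 m
d_total = 436.9 m, t_total = 17.1 s
v_avg = d_total/t_total = 436.9/17.1 = 25.55 m/s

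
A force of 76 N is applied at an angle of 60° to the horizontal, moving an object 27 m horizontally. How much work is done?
W = Fd cosθ = 76×27×cos(60°) = 1026.0 J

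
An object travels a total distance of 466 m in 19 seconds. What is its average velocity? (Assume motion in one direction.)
v_avg = Δd / Δt = 466 / 19 = 24.53 m/s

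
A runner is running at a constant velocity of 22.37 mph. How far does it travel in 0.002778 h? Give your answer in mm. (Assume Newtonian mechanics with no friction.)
d = vt (with unit conversion) = 100000.0 mm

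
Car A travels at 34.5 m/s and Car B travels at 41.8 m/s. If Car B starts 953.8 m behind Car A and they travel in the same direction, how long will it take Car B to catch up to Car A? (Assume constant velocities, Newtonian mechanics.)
Relative speed: v_rel = 41.8 - 34.5 = 7.3 m/s
Time to catch: t = d₀/v_rel = 953.8/7.3 = 130.66 s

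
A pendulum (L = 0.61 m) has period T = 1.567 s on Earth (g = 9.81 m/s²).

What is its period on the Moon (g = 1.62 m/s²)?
T = 2π√(L/g), so T_moon/T_earth = √(g_earth/g_moon)
T_moon = 2π√(0.61/1.62) = 3.856 s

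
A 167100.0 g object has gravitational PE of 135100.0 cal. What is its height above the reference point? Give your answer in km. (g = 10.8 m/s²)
PE = mgh → h = PE/(mg) = 5.653e+05 J / (167.1 kg × 10.8 m/s²) = 313.2 m = 0.3132 km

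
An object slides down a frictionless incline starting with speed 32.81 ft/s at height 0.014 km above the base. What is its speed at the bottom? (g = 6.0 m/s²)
½mv₀² + mgh = ½mv² → v = √(v₀² + 2gh) = √(10² + 2×6.0×14) = 16.37 m/s = 53.71 ft/s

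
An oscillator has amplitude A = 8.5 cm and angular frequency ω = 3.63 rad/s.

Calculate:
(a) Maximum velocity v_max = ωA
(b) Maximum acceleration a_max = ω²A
v_max = ωA = 3.63×0.085 = 0.3085 m/s
a_max = ω²A = 3.63²×0.085 = 1.12 m/s²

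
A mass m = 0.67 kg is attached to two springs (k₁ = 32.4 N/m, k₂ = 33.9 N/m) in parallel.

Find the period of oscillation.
k_eq = k₁+k₂ = 66.3 N/m
T = 2π√(m/k_eq) = 2π√(0.67/66.3) = 0.6316 s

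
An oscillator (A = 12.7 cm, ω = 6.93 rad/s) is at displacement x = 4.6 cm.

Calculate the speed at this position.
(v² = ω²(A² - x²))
v = ω√(A² − x²) = 6.93×√(0.127² − 0.046²) = 0.8203 m/s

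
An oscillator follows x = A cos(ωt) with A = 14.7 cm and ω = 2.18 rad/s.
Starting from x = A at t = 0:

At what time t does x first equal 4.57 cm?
cos(ωt) = x/A = 4.57/14.7 = 0.3109
ωt = arccos(0.3109) = 1.255 rad
t = 1.255/2.18 = 0.5755 s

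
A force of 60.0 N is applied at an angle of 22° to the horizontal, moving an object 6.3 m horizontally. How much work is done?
W = Fd cosθ = 60.0×6.3×cos(22°) = 350.48 J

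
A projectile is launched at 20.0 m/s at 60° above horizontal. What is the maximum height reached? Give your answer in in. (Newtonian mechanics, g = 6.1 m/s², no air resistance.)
H = v₀²sin²(θ)/(2g) (with unit conversion) = 968.1 in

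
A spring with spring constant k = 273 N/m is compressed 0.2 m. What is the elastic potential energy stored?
PE = ½kx² = ½×273×0.2² = 5.46 J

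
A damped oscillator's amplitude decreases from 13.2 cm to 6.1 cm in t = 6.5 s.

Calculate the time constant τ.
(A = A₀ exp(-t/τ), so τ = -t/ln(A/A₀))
A/A₀ = 6.1/13.2 = 0.4621; ln(A/A₀) = -0.7719
τ = −t/ln(A/A₀) = −6.5/-0.7719 = 8.42 s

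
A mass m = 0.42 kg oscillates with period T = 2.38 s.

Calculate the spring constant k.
T = 2π√(m/k) → k = m(2π/T)² = 0.42×(2π/2.38)² = 2.927 N/m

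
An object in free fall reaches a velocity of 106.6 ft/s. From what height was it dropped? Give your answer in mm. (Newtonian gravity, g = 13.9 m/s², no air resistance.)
h = v²/(2g) (with unit conversion) = 37980.0 mm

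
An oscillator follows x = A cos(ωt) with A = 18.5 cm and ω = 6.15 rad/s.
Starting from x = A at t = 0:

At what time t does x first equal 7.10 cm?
cos(ωt) = x/A = 7.1/18.5 = 0.3838
ωt = arccos(0.3838) = 1.177 rad
t = 1.177/6.15 = 0.1914 s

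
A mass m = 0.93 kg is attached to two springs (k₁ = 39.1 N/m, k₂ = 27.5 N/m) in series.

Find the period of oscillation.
k_eq = k₁k₂/(k₁+k₂) = 16.14 N/m
T = 2π√(m/k_eq) = 2π√(0.93/16.14) = 1.508 s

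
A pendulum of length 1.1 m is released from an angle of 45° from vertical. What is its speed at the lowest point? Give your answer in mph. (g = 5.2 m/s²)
h = L(1 − cosθ) = 1.1×(1 − cos45°) = 0.3222 m
v = √(2gh) = √(2×5.2×0.3222) = 1.83 m/s = 4.095 mph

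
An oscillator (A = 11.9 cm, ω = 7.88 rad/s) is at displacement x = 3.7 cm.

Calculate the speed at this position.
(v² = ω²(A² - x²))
v = ω√(A² − x²) = 7.88×√(0.119² − 0.037²) = 0.8912 m/s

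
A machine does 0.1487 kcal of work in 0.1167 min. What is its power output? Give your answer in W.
P = W/t = 622.2 J / 7.002 s = 88.85 W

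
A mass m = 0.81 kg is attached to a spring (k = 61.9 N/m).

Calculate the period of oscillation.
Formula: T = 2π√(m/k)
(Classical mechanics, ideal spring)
T = 2π√(m/k) = 2π√(0.81/61.9) = 0.7187 s; f = 1/T = 1.391 Hz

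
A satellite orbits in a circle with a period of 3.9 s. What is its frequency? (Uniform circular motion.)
f = 1/T = 1/3.9 = 0.2564 Hz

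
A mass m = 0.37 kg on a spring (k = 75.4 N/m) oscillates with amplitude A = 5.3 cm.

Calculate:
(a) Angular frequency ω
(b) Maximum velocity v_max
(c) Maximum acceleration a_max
ω = √(k/m) = √(75.4/0.37) = 14.28 rad/s
v_max = ωA = 14.28×0.053 = 0.7566 m/s
a_max = ω²A = 14.28²×0.053 = 10.8 m/s²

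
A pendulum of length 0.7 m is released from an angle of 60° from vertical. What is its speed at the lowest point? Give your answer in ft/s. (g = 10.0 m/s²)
h = L(1 − cosθ) = 0.7×(1 − cos60°) = 0.35 m
v = √(2gh) = √(2×10.0×0.35) = 2.646 m/s = 8.68 ft/s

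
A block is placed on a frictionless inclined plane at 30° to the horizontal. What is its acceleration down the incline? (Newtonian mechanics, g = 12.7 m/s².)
a = g sin(θ) = 12.7 × sin(30°) = 12.7 × 0.5 = 6.35 m/s²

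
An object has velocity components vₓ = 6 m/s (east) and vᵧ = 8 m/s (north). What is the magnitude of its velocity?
|v| = √(vₓ² + vᵧ²) = √(6² + 8²) = √(100) = 10.0 m/s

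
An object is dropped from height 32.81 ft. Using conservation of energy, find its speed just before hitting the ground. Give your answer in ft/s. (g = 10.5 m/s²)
mgh = ½mv² → v = √(2gh) = √(2×10.5×10) = 14.49 m/s = 47.55 ft/s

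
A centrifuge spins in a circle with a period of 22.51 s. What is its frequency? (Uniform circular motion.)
f = 1/T = 1/22.51 = 0.0444 Hz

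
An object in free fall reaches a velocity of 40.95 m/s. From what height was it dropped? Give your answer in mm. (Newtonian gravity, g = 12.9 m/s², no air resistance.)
h = v²/(2g) (with unit conversion) = 65000.0 mm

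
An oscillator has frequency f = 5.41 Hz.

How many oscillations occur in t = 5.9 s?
n = f×t = 5.41×5.9 = 31.92 oscillations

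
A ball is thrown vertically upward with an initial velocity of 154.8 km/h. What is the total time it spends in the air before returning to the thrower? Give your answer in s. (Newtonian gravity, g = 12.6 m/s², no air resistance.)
t_total = 2v₀/g (with unit conversion) = 6.825 s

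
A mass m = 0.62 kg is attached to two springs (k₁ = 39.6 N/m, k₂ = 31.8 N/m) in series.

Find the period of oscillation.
k_eq = k₁k₂/(k₁+k₂) = 17.64 N/m
T = 2π√(m/k_eq) = 2π√(0.62/17.64) = 1.178 s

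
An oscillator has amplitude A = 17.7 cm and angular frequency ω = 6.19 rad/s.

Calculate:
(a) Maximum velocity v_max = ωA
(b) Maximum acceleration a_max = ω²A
v_max = ωA = 6.19×0.177 = 1.096 m/s
a_max = ω²A = 6.19²×0.177 = 6.782 m/s²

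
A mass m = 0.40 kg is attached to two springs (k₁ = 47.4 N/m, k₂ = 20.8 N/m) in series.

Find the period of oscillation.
k_eq = k₁k₂/(k₁+k₂) = 14.46 N/m
T = 2π√(m/k_eq) = 2π√(0.4/14.46) = 1.045 s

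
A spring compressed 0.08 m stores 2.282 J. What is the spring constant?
PE = ½kx² → k = 2PE/x² = 2×2.282/0.08² = 713.1 N/m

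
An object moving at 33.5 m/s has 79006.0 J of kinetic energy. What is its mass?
KE = ½mv² → m = 2KE/v² = 2×79006.0/33.5² = 140.8 kg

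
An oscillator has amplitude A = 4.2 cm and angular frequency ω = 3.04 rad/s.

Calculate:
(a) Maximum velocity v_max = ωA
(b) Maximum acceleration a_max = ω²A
v_max = ωA = 3.04×0.042 = 0.1277 m/s
a_max = ω²A = 3.04²×0.042 = 0.3881 m/s²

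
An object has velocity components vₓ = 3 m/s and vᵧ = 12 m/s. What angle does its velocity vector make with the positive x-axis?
θ = arctan(vᵧ/vₓ) = arctan(12/3) = 75.96°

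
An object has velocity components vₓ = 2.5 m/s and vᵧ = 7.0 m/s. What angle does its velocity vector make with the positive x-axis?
θ = arctan(vᵧ/vₓ) = arctan(7.0/2.5) = 70.35°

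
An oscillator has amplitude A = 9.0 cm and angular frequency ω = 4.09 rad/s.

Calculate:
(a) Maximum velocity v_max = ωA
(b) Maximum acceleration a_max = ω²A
v_max = ωA = 4.09×0.09 = 0.3681 m/s
a_max = ω²A = 4.09²×0.09 = 1.506 m/s²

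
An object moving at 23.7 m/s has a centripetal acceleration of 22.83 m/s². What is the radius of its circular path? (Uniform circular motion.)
r = v²/a_c = 23.7²/22.83 = 24.6 m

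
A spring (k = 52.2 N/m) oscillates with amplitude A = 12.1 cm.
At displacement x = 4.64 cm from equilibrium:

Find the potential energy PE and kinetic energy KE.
E_total = ½kA² = ½×52.2×(0.121)² = 0.3821 J
PE = ½kx² = ½×52.2×(0.0464)² = 0.05619 J
KE = E_total − PE = 0.3259 J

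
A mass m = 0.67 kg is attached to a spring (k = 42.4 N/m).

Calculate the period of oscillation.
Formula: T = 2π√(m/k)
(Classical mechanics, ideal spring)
T = 2π√(m/k) = 2π√(0.67/42.4) = 0.7898 s; f = 1/T = 1.266 Hz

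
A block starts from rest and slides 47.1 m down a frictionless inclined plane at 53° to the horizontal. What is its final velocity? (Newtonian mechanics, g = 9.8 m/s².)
a = g sin(θ) = 9.8 × sin(53°) = 7.83 m/s²
v = √(2ad) = √(2 × 7.83 × 47.1) = 27.15 m/s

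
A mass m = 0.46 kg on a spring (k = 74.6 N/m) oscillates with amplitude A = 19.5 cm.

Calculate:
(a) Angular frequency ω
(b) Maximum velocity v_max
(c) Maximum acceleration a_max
ω = √(k/m) = √(74.6/0.46) = 12.73 rad/s
v_max = ωA = 12.73×0.195 = 2.483 m/s
a_max = ω²A = 12.73²×0.195 = 31.62 m/s²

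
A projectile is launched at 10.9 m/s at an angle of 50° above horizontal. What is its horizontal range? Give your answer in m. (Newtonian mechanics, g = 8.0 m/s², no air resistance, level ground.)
R = v₀² sin(2θ) / g = 14.63 m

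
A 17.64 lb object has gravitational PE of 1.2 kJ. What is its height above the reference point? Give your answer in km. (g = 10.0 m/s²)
PE = mgh → h = PE/(mg) = 1200 J / (8.001 kg × 10.0 m/s²) = 15 m = 0.015 km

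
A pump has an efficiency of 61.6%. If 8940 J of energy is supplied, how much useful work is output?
W_out = η × W_in = 0.616 × 8940 = 5507.0 J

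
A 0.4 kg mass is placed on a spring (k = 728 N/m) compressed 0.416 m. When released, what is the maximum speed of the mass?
½kx² = ½mv² → v = x√(k/m) = 0.416×√(728/0.4) = 17.75 m/s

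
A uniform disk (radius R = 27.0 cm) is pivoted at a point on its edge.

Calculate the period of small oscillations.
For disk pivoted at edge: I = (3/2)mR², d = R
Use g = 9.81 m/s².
I/m = (3/2)R² = 0.1094 m²; d = R = 0.27 m
T = 2π√((3/2)R²/(gR)) = 2π√(3R/(2g)) = 1.277 s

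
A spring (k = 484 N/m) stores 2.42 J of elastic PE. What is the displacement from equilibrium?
PE = ½kx² → x = √(2PE/k) = √(2×2.42/484) = 0.1 m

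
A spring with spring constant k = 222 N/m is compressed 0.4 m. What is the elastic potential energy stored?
PE = ½kx² = ½×222×0.4² = 17.76 J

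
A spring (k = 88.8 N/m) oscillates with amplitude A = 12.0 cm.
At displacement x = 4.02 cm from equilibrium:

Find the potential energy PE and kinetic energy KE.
E_total = ½kA² = ½×88.8×(0.12)² = 0.6394 J
PE = ½kx² = ½×88.8×(0.0402)² = 0.07175 J
KE = E_total − PE = 0.5676 J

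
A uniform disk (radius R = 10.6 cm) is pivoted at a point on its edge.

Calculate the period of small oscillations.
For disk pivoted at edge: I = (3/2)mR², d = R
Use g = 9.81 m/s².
I/m = (3/2)R² = 0.01685 m²; d = R = 0.106 m
T = 2π√((3/2)R²/(gR)) = 2π√(3R/(2g)) = 0.7999 s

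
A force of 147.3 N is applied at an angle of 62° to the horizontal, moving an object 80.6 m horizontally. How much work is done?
W = Fd cosθ = 147.3×80.6×cos(62°) = 5573.7 J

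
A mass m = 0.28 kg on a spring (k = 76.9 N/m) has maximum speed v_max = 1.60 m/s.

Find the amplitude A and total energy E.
½mv²_max = ½kA² → A = v_max√(m/k) = 1.6×√(0.28/76.9) = 0.09655 m = 9.655 cm
E = ½mv²_max = ½×0.28×1.6² = 0.3584 J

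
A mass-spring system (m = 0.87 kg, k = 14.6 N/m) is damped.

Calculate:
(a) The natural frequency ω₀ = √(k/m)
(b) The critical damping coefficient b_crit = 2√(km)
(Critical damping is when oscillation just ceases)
ω₀ = √(k/m) = √(14.6/0.87) = 4.097 rad/s
b_crit = 2√(km) = 2√(14.6×0.87) = 7.128 kg/s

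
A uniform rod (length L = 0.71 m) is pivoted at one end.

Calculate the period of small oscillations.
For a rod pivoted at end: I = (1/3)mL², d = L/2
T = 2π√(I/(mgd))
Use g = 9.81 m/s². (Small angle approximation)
I/m = (1/3)L² = 0.168 m²; d = L/2 = 0.355 m
T = 2π√(I/(mgd)) = 2π√(0.168/(9.81×0.355)) = 1.38 s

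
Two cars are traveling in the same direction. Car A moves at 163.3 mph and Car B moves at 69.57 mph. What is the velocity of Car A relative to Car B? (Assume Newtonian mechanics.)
v_rel = v_A - v_B = 163.3 - 69.57 = 93.73 mph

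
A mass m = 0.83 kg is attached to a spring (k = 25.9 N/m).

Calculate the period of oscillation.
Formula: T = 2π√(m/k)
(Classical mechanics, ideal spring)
T = 2π√(m/k) = 2π√(0.83/25.9) = 1.125 s; f = 1/T = 0.8891 Hz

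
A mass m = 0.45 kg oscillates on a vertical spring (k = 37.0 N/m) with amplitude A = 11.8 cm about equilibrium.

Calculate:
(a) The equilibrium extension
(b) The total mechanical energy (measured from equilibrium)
x_eq = mg/k = 0.45×9.81/37.0 = 0.1193 m = 11.93 cm
E = ½kA² = ½×37.0×(0.118)² = 0.2576 J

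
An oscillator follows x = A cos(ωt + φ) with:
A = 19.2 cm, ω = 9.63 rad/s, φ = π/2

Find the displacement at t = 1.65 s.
x = A cos(ωt + φ) = 19.2×cos(9.63×1.65 + π/2) = 3.466 cm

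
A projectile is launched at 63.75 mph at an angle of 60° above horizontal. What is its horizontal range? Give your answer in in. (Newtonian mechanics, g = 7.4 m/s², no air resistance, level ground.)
R = v₀² sin(2θ) / g (with unit conversion) = 3742.0 in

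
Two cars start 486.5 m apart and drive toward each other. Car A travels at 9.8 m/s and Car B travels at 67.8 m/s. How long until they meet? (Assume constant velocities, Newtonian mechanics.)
Combined speed: v_combined = 9.8 + 67.8 = 77.6 m/s
Time to meet: t = d/77.6 = 486.5/77.6 = 6.27 s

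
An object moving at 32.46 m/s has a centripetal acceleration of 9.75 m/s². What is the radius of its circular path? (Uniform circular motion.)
r = v²/a_c = 32.46²/9.75 = 108.07 m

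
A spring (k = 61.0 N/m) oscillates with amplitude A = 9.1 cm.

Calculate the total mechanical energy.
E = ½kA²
E = ½kA² = ½×61.0×(0.091)² = 0.2526 J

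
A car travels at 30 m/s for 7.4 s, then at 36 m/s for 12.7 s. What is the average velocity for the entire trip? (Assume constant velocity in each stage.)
d₁ = v₁t₁ = 30 × 7.4 = 222 m
d₂ = v₂t₂ = 36 × 12.7 = 457.2 m
d_total = 679.2 m, t_total = 20.1 s
v_avg = d_total/t_total = 679.2/20.1 = 33.79 m/s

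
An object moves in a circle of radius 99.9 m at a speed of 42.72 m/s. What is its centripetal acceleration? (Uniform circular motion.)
a_c = v²/r = 42.72²/99.9 = 1825/99.9 = 18.27 m/s²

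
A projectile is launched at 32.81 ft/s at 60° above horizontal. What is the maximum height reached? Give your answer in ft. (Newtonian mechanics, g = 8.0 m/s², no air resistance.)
H = v₀²sin²(θ)/(2g) (with unit conversion) = 15.38 ft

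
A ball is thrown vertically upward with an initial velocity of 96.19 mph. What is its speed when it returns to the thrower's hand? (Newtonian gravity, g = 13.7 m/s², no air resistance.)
By conservation of energy, the ball returns at the same speed = 96.19 mph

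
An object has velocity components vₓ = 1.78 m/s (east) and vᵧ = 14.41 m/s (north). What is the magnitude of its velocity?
|v| = √(vₓ² + vᵧ²) = √(1.78² + 14.41²) = √(210.816) = 14.52 m/s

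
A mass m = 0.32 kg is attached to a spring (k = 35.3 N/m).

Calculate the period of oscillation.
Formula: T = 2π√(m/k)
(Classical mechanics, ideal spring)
T = 2π√(m/k) = 2π√(0.32/35.3) = 0.5982 s; f = 1/T = 1.672 Hz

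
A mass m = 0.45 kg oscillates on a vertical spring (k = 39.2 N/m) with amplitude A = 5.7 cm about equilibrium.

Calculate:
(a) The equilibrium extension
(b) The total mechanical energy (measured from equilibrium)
x_eq = mg/k = 0.45×9.81/39.2 = 0.1126 m = 11.26 cm
E = ½kA² = ½×39.2×(0.057)² = 0.06368 J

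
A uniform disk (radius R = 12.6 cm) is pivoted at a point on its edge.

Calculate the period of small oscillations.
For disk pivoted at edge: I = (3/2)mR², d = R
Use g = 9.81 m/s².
I/m = (3/2)R² = 0.02381 m²; d = R = 0.126 m
T = 2π√((3/2)R²/(gR)) = 2π√(3R/(2g)) = 0.8721 s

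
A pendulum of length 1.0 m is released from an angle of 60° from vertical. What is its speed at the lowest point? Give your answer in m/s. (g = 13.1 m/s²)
h = L(1 − cosθ) = 1.0×(1 − cos60°) = 0.5 m
v = √(2gh) = √(2×13.1×0.5) = 3.619 m/s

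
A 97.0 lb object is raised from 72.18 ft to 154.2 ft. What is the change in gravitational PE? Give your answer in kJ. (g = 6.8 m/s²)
ΔPE = mg(h₂ − h₁) = 44 kg × 6.8 m/s² × (47 − 22) m = 7480 J = 7.48 kJ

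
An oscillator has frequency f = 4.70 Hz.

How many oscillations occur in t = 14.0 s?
n = f×t = 4.7×14.0 = 65.8 oscillations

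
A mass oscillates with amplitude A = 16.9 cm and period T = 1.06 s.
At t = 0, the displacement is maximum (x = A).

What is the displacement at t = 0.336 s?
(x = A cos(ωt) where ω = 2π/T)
ω = 2π/T = 2π/1.06 = 5.928 rad/s
x = A cos(ωt) = 16.9×cos(5.928×0.336) = -6.904 cm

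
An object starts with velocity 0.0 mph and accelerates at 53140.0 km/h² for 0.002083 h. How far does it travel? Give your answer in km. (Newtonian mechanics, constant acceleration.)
d = v₀t + ½at² (with unit conversion) = 0.1153 km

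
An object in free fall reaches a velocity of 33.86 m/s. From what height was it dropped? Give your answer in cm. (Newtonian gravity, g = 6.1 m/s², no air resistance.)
h = v²/(2g) (with unit conversion) = 9398.0 cm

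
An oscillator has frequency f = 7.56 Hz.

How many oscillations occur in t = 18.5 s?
n = f×t = 7.56×18.5 = 139.9 oscillations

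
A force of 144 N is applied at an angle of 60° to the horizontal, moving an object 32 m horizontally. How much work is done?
W = Fd cosθ = 144×32×cos(60°) = 2304.0 J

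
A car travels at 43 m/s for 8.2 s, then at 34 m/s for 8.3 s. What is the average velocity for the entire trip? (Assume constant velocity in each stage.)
d₁ = v₁t₁ = 43 × 8.2 = 352.6 m
d₂ = v₂t₂ = 34 × 8.3 = 282.2 m
d_total = 634.8 m, t_total = 16.5 s
v_avg = d_total/t_total = 634.8/16.5 = 38.47 m/s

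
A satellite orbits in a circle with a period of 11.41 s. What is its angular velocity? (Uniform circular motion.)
ω = 2π/T = 2π/11.41 = 0.5507 rad/s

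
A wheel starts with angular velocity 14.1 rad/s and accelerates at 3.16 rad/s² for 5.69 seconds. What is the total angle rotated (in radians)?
θ = ω₀t + ½αt² = 14.1×5.69 + ½×3.16×5.69² = 131.38 rad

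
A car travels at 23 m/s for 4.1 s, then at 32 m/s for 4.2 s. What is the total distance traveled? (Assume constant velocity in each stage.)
d₁ = v₁t₁ = 23 × 4.1 = 94.3 m
d₂ = v₂t₂ = 32 × 4.2 = 134.4 m
d_total = 94.3 + 134.4 = 228.7 m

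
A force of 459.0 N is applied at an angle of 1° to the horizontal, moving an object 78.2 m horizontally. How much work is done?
W = Fd cosθ = 459.0×78.2×cos(1°) = 35888.0 J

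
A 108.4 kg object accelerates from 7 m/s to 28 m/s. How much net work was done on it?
W_net = ΔKE = ½m(v₂² − v₁²) = ½×108.4×(28² − 7²) = 39837.0 J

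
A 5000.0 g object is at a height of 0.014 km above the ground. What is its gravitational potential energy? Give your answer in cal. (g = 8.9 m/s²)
PE = mgh = 5 kg × 8.9 m/s² × 14 m = 623 J = 148.9 cal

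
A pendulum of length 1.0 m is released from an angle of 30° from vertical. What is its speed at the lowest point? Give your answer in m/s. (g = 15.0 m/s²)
h = L(1 − cosθ) = 1.0×(1 − cos30°) = 0.134 m
v = √(2gh) = √(2×15.0×0.134) = 2.005 m/s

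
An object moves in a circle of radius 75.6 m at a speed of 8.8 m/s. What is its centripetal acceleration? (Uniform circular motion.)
a_c = v²/r = 8.8²/75.6 = 77.44/75.6 = 1.02 m/s²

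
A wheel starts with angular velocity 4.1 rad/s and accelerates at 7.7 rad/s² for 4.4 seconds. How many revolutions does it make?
θ = ω₀t + ½αt² = 4.1×4.4 + ½×7.7×4.4² = 92.58 rad
Revolutions = θ/(2π) = 92.58/(2π) = 14.73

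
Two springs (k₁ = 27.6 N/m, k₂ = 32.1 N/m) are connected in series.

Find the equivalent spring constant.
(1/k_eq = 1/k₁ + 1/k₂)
1/k_eq = 1/27.6 + 1/32.1 = 0.067385; k_eq = 14.84 N/m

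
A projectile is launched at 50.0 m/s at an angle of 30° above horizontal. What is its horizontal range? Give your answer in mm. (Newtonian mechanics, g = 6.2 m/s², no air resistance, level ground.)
R = v₀² sin(2θ) / g (with unit conversion) = 349200.0 mm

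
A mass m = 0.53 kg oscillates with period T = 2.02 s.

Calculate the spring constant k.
T = 2π√(m/k) → k = m(2π/T)² = 0.53×(2π/2.02)² = 5.128 N/m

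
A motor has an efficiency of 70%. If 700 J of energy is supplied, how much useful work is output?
W_out = η × W_in = 0.7 × 700 = 490.0 J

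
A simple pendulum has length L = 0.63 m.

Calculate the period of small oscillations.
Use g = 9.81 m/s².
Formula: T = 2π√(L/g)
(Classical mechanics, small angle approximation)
T = 2π√(L/g) = 2π√(0.63/9.81) = 1.592 s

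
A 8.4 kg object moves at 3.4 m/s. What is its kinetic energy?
KE = ½mv² = ½×8.4×3.4² = 48.552 J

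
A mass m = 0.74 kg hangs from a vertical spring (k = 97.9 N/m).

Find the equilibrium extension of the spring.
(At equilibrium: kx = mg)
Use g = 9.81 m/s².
x_eq = mg/k = 0.74×9.81/97.9 = 0.07415 m = 7.415 cm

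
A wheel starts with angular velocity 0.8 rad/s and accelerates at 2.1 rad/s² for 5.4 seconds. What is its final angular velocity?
ω = ω₀ + αt = 0.8 + 2.1 × 5.4 = 12.14 rad/s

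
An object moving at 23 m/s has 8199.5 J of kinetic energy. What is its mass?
KE = ½mv² → m = 2KE/v² = 2×8199.5/23² = 31.0 kg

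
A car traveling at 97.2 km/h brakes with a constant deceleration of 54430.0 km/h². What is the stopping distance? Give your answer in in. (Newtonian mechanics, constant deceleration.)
d = v₀² / (2a) (with unit conversion) = 3417.0 in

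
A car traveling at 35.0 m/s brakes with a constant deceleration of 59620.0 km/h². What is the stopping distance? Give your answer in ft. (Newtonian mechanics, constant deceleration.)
d = v₀² / (2a) (with unit conversion) = 436.8 ft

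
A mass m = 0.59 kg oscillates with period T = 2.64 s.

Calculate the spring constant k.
T = 2π√(m/k) → k = m(2π/T)² = 0.59×(2π/2.64)² = 3.342 N/m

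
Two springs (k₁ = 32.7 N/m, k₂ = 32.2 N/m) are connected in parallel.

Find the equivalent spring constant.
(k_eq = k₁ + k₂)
k_eq = k₁ + k₂ = 32.7 + 32.2 = 64.9 N/m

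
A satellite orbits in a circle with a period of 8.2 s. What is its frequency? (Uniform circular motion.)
f = 1/T = 1/8.2 = 0.122 Hz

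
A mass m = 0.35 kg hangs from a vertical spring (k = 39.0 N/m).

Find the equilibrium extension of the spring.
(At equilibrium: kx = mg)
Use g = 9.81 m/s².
x_eq = mg/k = 0.35×9.81/39.0 = 0.08804 m = 8.804 cm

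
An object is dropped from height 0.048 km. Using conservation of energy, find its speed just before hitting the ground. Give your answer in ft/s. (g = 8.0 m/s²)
mgh = ½mv² → v = √(2gh) = √(2×8.0×48) = 27.71 m/s = 90.92 ft/s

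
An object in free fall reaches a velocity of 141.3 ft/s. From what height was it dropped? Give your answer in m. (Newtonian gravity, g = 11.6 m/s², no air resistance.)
h = v²/(2g) (with unit conversion) = 79.95 m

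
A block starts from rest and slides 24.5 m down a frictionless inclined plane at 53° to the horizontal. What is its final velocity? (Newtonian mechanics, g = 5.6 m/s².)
a = g sin(θ) = 5.6 × sin(53°) = 4.47 m/s²
v = √(2ad) = √(2 × 4.47 × 24.5) = 14.8 m/s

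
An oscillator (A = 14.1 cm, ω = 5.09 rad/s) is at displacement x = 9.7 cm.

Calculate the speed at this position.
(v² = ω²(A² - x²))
v = ω√(A² − x²) = 5.09×√(0.141² − 0.097²) = 0.5209 m/s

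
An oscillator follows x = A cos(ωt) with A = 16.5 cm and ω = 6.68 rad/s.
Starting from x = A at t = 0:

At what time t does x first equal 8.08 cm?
cos(ωt) = x/A = 8.08/16.5 = 0.4897
ωt = arccos(0.4897) = 1.059 rad
t = 1.059/6.68 = 0.1585 s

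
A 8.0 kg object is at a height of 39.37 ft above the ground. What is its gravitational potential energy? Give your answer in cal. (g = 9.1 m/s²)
PE = mgh = 8 kg × 9.1 m/s² × 12 m = 873.6 J = 208.8 cal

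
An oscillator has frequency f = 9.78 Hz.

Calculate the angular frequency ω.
ω = 2πf = 2π×9.78 = 61.45 rad/s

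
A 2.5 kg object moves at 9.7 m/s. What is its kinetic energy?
KE = ½mv² = ½×2.5×9.7² = 117.6125 J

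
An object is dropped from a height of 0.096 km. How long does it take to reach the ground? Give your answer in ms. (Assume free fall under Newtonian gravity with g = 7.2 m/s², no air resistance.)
t = √(2h/g) (with unit conversion) = 5164.0 ms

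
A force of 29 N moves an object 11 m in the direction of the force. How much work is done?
W = Fd = 29×11 = 319.0 J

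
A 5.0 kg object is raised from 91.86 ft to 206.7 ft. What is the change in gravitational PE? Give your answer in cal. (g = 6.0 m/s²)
ΔPE = mg(h₂ − h₁) = 5 kg × 6.0 m/s² × (63 − 28) m = 1050 J = 251.0 cal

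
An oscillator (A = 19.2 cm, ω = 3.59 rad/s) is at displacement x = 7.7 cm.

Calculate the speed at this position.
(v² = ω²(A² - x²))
v = ω√(A² − x²) = 3.59×√(0.192² − 0.077²) = 0.6314 m/s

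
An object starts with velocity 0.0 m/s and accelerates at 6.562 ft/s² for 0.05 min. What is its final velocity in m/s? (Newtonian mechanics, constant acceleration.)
v = v₀ + at (with unit conversion) = 6.0 m/s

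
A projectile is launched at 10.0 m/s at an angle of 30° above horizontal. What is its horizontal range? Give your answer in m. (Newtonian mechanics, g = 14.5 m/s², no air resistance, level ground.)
R = v₀² sin(2θ) / g = 5.973 m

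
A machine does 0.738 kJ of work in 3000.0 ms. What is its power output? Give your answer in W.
P = W/t = 738 J / 3 s = 246 W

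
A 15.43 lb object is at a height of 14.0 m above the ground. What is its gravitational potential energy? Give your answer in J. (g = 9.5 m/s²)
PE = mgh = 6.999 kg × 9.5 m/s² × 14 m = 930.9 J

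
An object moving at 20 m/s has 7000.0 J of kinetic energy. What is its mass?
KE = ½mv² → m = 2KE/v² = 2×7000.0/20² = 35.0 kg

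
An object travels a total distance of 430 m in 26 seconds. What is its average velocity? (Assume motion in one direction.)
v_avg = Δd / Δt = 430 / 26 = 16.54 m/s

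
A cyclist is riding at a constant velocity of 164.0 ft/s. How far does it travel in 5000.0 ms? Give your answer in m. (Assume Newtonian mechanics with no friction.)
d = vt (with unit conversion) = 249.9 m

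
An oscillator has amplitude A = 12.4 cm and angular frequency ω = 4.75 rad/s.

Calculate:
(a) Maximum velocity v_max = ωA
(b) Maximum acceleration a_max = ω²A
v_max = ωA = 4.75×0.124 = 0.589 m/s
a_max = ω²A = 4.75²×0.124 = 2.798 m/s²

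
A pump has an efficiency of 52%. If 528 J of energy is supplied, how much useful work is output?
W_out = η × W_in = 0.52 × 528 = 274.56 J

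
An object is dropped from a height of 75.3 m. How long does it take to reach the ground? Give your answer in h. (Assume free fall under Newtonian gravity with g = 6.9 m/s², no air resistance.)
t = √(2h/g) (with unit conversion) = 0.001298 h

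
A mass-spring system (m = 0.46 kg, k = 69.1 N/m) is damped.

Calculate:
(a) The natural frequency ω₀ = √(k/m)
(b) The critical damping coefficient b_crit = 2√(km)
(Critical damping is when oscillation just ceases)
ω₀ = √(k/m) = √(69.1/0.46) = 12.26 rad/s
b_crit = 2√(km) = 2√(69.1×0.46) = 11.28 kg/s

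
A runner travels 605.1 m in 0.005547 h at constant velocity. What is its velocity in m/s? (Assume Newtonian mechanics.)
v = d/t (with unit conversion) = 30.3 m/s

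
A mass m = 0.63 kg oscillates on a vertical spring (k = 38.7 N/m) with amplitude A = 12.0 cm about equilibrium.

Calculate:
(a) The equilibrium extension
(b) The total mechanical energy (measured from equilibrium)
x_eq = mg/k = 0.63×9.81/38.7 = 0.1597 m = 15.97 cm
E = ½kA² = ½×38.7×(0.12)² = 0.2786 J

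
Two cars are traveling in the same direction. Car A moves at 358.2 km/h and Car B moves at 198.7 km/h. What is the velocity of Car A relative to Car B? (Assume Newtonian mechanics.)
v_rel = v_A - v_B = 358.2 - 198.7 = 159.5 km/h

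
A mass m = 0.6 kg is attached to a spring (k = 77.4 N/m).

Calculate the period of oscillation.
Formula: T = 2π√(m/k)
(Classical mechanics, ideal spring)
T = 2π√(m/k) = 2π√(0.6/77.4) = 0.5532 s; f = 1/T = 1.808 Hz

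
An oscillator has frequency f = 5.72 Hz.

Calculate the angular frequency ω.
ω = 2πf = 2π×5.72 = 35.94 rad/s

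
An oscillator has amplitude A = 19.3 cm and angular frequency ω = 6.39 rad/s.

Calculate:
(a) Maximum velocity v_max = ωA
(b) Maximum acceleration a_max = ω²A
v_max = ωA = 6.39×0.193 = 1.233 m/s
a_max = ω²A = 6.39²×0.193 = 7.881 m/s²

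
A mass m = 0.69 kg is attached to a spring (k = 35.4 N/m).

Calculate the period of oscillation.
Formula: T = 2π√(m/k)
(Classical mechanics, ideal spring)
T = 2π√(m/k) = 2π√(0.69/35.4) = 0.8772 s; f = 1/T = 1.14 Hz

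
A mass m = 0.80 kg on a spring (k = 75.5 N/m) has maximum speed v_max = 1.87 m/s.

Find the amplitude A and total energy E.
½mv²_max = ½kA² → A = v_max√(m/k) = 1.87×√(0.8/75.5) = 0.1925 m = 19.25 cm
E = ½mv²_max = ½×0.8×1.87² = 1.399 J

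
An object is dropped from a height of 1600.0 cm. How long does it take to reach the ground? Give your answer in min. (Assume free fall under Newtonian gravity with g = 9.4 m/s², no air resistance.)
t = √(2h/g) (with unit conversion) = 0.03075 min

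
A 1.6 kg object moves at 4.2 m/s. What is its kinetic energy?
KE = ½mv² = ½×1.6×4.2² = 14.112 J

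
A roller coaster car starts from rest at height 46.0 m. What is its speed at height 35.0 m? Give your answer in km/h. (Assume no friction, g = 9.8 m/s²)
mgh₁ = ½mv₂² + mgh₂ → v₂ = √(2g(h₁−h₂)) = √(2×9.8×(46−35)) = 14.68 m/s = 52.86 km/h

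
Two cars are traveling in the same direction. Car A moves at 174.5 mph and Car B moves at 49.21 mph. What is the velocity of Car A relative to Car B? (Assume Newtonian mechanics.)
v_rel = v_A - v_B = 174.5 - 49.21 = 125.3 mph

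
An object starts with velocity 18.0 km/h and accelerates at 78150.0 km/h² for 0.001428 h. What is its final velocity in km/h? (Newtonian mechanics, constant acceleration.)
v = v₀ + at (with unit conversion) = 129.6 km/h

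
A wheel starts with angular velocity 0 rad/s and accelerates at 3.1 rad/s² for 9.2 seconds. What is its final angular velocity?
ω = ω₀ + αt = 0 + 3.1 × 9.2 = 28.52 rad/s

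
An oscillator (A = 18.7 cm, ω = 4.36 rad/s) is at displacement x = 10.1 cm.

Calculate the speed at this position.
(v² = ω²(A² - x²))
v = ω√(A² − x²) = 4.36×√(0.187² − 0.101²) = 0.6862 m/s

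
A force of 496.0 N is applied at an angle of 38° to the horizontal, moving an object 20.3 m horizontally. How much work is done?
W = Fd cosθ = 496.0×20.3×cos(38°) = 7934.3 J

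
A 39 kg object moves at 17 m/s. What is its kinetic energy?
KE = ½mv² = ½×39×17² = 5635.5 J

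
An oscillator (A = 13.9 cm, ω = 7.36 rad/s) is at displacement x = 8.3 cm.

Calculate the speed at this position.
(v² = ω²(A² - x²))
v = ω√(A² − x²) = 7.36×√(0.139² − 0.083²) = 0.8206 m/s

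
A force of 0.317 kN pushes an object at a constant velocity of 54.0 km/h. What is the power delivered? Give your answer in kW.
P = Fv = 317 N × 15 m/s = 4755 W = 4.755 kW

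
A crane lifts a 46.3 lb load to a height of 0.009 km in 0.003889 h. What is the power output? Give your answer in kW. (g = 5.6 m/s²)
W = mgh = 21×5.6×9 = 1058 J
P = W/t = 1058/14 = 75.6 W = 0.0756 kW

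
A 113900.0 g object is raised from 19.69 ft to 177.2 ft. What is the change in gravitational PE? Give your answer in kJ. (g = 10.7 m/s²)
ΔPE = mg(h₂ − h₁) = 113.9 kg × 10.7 m/s² × (54.01 − 6.002) m = 5.851e+04 J = 58.51 kJ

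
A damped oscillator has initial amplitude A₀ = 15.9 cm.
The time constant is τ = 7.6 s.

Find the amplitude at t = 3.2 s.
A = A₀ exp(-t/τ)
A = A₀ exp(−t/τ) = 15.9×exp(−3.2/7.6) = 10.44 cm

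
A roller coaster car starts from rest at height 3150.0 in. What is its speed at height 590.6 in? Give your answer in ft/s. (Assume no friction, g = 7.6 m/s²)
mgh₁ = ½mv₂² + mgh₂ → v₂ = √(2g(h₁−h₂)) = √(2×7.6×(80.01−15)) = 31.43 m/s = 103.1 ft/s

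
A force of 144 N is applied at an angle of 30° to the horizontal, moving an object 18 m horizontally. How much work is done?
W = Fd cosθ = 144×18×cos(30°) = 2244.7 J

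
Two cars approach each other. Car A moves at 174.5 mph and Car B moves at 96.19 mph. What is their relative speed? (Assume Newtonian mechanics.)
v_rel = v_A + v_B = 174.5 + 96.19 = 270.7 mph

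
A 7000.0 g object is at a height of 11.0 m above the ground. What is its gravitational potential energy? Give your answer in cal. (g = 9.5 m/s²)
PE = mgh = 7 kg × 9.5 m/s² × 11 m = 731.5 J = 174.8 cal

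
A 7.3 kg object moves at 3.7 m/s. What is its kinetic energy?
KE = ½mv² = ½×7.3×3.7² = 49.9685 J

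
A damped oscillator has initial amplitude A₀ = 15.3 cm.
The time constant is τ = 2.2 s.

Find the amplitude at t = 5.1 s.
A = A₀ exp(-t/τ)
A = A₀ exp(−t/τ) = 15.3×exp(−5.1/2.2) = 1.506 cm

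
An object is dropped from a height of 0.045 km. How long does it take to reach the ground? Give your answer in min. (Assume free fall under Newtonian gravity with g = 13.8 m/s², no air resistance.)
t = √(2h/g) (with unit conversion) = 0.04256 min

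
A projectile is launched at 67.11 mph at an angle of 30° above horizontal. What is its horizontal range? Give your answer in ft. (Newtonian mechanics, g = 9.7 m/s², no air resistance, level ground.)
R = v₀² sin(2θ) / g (with unit conversion) = 263.6 ft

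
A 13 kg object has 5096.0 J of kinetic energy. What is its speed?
KE = ½mv² → v = √(2KE/m) = √(2×5096.0/13) = 28.0 m/s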